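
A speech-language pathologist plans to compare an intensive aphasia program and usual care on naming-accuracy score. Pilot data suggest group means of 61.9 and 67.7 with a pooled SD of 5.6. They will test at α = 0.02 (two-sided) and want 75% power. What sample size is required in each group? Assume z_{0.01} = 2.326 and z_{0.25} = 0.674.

Cohen's d = |M₁ − M₂| / SD_pooled = |61.9 − 67.7| / 5.6 = 5.8 / 5.6 = 1.036.
For two independent groups with equal n: n = 2·((z_{α/2} + z_β) / d)².
z_{α/2} + z_β = 2.326 + 0.674 = 3.000.
n = 2 × (3.000 / 1.036)² = 2 × 2.896² = 2 × 8.39 = 16.8.
Round up to the next whole participant.

n = 17 per group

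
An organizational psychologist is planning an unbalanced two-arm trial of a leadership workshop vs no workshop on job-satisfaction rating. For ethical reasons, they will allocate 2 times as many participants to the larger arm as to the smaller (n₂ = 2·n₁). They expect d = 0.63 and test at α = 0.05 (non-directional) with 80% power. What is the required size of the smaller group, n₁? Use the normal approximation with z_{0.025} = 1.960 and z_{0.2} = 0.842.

n₁ = 30

With allocation ratio k = n₂/n₁ = 2, Var(x̄₁−x̄₂) = σ²(1/n₁ + 1/(k·n₁)) = σ²·(k+1)/(k·n₁).
So n₁ = (1 + 1/k)·((z_{α/2} + z_β)/d)² = 1.500 × (2.802/0.63)².
n₁ = 1.500 × 19.78 = 29.7.
Round up: n₁ = 30, giving n₂ = 2 × 30 = 60.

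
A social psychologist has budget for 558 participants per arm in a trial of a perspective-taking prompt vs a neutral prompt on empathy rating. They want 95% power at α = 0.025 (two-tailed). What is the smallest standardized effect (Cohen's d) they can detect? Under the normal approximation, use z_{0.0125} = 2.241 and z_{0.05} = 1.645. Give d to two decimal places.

d_min ≈ 0.23

For two independent groups of n = 558 each: d_min = (z_{α/2} + z_β)·√(2/n).
z-sum = 2.241 + 1.645 = 3.886.
d_min = 3.886 × √(2/558) = 3.886 × 0.0599 = 0.233.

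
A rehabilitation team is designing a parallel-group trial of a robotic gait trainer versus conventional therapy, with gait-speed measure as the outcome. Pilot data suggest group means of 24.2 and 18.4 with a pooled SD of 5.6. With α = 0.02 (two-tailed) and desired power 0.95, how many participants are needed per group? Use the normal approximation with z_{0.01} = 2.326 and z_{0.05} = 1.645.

n = 30 per group

Cohen's d = |M₁ − M₂| / SD_pooled = |24.2 − 18.4| / 5.6 = 5.8 / 5.6 = 1.036.
For two independent groups with equal n: n = 2·((z_{α/2} + z_β) / d)².
z_{α/2} + z_β = 2.326 + 1.645 = 3.971.
n = 2 × (3.971 / 1.036)² = 2 × 3.833² = 2 × 14.69 = 29.4.
Round up to the next whole participant.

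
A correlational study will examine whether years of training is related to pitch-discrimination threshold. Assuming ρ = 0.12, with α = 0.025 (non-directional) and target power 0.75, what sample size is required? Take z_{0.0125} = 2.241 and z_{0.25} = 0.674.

Fisher's z: C = ½·ln((1+r)/(1−r)) = ½·ln(1.2727) = 0.1206.
n = ((z_{α/2} + z_β)/C)² + 3.
(2.241 + 0.674) / 0.1206 = 2.915 / 0.1206 = 24.171.
n = 24.171² + 3 = 584.23 + 3 = 587.2.
Round up.

n = 588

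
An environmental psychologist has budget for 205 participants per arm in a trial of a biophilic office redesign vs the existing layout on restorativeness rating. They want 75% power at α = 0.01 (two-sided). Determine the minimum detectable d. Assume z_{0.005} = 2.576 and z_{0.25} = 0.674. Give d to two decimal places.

d_min ≈ 0.32

For two independent groups of n = 205 each: d_min = (z_{α/2} + z_β)·√(2/n).
z-sum = 2.576 + 0.674 = 3.250.
d_min = 3.250 × √(2/205) = 3.250 × 0.0988 = 0.321.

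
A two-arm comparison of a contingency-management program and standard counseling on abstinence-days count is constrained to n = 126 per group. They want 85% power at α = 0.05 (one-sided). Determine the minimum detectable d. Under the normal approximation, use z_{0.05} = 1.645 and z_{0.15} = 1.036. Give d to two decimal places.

d_min ≈ 0.34

For two independent groups of n = 126 each: d_min = (z_{α} + z_β)·√(2/n).
z-sum = 1.645 + 1.036 = 2.681.
d_min = 2.681 × √(2/126) = 2.681 × 0.1260 = 0.338.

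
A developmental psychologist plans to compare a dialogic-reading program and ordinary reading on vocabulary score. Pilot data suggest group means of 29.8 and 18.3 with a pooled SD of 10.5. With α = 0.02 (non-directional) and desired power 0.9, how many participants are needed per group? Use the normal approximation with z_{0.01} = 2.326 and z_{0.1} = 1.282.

n = 22 per group

Cohen's d = |M₁ − M₂| / SD_pooled = |29.8 − 18.3| / 10.5 = 11.5 / 10.5 = 1.095.
For two independent groups with equal n: n = 2·((z_{α/2} + z_β) / d)².
z_{α/2} + z_β = 2.326 + 1.282 = 3.608.
n = 2 × (3.608 / 1.095)² = 2 × 3.295² = 2 × 10.86 = 21.7.
Round up to the next whole participant.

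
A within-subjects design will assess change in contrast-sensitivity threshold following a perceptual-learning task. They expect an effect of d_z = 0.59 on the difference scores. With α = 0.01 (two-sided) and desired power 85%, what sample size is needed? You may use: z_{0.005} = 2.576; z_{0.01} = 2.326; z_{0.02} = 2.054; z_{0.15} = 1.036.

n = 38 pairs

For a paired (one-sample on differences) test: n = ((z_{α/2} + z_β) / d)².
z_{α/2} + z_β = 2.576 + 1.036 = 3.612.
n = (3.612 / 0.59)² = 6.122² = 37.48.
Round up.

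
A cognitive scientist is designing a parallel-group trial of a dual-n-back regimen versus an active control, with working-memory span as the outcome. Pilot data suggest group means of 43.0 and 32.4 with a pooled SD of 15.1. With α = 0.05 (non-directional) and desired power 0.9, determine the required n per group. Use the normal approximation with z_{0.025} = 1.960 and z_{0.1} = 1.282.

n = 43 per group

Cohen's d = |M₁ − M₂| / SD_pooled = |43.0 − 32.4| / 15.1 = 10.6 / 15.1 = 0.702.
For two independent groups with equal n: n = 2·((z_{α/2} + z_β) / d)².
z_{α/2} + z_β = 1.960 + 1.282 = 3.242.
n = 2 × (3.242 / 0.702)² = 2 × 4.618² = 2 × 21.33 = 42.7.
Round up to the next whole participant.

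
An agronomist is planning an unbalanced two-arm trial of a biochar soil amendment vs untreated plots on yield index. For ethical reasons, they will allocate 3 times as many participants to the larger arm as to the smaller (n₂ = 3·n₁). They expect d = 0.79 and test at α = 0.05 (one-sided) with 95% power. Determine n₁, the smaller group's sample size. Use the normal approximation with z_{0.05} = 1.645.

n₁ = 24

With allocation ratio k = n₂/n₁ = 3, Var(x̄₁−x̄₂) = σ²(1/n₁ + 1/(k·n₁)) = σ²·(k+1)/(k·n₁).
So n₁ = (1 + 1/k)·((z_{α} + z_β)/d)² = 1.333 × (3.290/0.79)².
n₁ = 1.333 × 17.34 = 23.1.
Round up: n₁ = 24, giving n₂ = 3 × 24 = 72.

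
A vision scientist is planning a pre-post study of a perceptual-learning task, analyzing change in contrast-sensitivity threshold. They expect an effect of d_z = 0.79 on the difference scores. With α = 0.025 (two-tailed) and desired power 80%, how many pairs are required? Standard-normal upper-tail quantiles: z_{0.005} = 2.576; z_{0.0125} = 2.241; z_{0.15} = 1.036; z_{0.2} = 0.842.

For a paired (one-sample on differences) test: n = ((z_{α/2} + z_β) / d)².
z_{α/2} + z_β = 2.241 + 0.842 = 3.083.
n = (3.083 / 0.79)² = 3.903² = 15.23.
Round up.

n = 16 pairs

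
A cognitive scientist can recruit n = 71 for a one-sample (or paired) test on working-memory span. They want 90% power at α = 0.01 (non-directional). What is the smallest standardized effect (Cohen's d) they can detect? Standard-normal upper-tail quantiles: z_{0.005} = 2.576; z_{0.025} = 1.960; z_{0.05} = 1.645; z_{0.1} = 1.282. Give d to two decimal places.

For a single sample (or paired design) of n = 71: d_min = (z_{α/2} + z_β)/√n.
z-sum = 2.576 + 1.282 = 3.858.
d_min = 3.858 / √71 = 3.858 / 8.426 = 0.458.

d_min ≈ 0.46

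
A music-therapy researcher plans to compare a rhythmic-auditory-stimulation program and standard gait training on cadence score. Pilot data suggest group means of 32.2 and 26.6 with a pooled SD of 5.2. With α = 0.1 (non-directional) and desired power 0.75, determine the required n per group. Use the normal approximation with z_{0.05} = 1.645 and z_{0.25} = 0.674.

n = 10 per group

Cohen's d = |M₁ − M₂| / SD_pooled = |32.2 − 26.6| / 5.2 = 5.6 / 5.2 = 1.077.
For two independent groups with equal n: n = 2·((z_{α/2} + z_β) / d)².
z_{α/2} + z_β = 1.645 + 0.674 = 2.319.
n = 2 × (2.319 / 1.077)² = 2 × 2.153² = 2 × 4.64 = 9.3.
Round up to the next whole participant.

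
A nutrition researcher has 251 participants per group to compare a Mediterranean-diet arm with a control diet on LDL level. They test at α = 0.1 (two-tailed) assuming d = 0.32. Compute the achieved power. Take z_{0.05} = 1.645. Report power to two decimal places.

power ≈ 0.97

For two equal groups, power = Φ(d·√(n/2) − z_{α/2}).
d·√(n/2) = 0.32 × √(251/2) = 0.32 × 11.203 = 3.585.
z_β = 3.585 − 1.645 = 1.940.
Power = Φ(1.940) = 0.974.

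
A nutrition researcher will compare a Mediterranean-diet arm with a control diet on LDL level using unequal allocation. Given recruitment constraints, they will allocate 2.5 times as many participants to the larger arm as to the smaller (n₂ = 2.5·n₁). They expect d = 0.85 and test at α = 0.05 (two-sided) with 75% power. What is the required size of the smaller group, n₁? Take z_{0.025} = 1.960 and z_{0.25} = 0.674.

With allocation ratio k = n₂/n₁ = 2.5, Var(x̄₁−x̄₂) = σ²(1/n₁ + 1/(k·n₁)) = σ²·(k+1)/(k·n₁).
So n₁ = (1 + 1/k)·((z_{α/2} + z_β)/d)² = 1.400 × (2.634/0.85)².
n₁ = 1.400 × 9.60 = 13.4.
Round up: n₁ = 14, giving n₂ = 2.5 × 14 = 35.

n₁ = 14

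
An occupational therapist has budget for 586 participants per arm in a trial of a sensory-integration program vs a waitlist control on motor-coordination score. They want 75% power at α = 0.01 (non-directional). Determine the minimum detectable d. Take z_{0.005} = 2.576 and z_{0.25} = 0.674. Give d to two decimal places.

d_min ≈ 0.19

For two independent groups of n = 586 each: d_min = (z_{α/2} + z_β)·√(2/n).
z-sum = 2.576 + 0.674 = 3.250.
d_min = 3.250 × √(2/586) = 3.250 × 0.0584 = 0.190.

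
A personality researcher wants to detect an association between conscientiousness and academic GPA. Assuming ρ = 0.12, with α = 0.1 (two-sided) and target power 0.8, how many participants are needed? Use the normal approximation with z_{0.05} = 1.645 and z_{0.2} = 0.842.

Fisher's z: C = ½·ln((1+r)/(1−r)) = ½·ln(1.2727) = 0.1206.
n = ((z_{α/2} + z_β)/C)² + 3.
(1.645 + 0.842) / 0.1206 = 2.487 / 0.1206 = 20.622.
n = 20.622² + 3 = 425.26 + 3 = 428.3.
Round up.

n = 429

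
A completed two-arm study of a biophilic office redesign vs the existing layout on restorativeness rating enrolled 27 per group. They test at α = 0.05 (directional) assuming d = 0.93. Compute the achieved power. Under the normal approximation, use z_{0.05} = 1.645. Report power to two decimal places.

power ≈ 0.96

For two equal groups, power = Φ(d·√(n/2) − z_{α}).
d·√(n/2) = 0.93 × √(27/2) = 0.93 × 3.674 = 3.417.
z_β = 3.417 − 1.645 = 1.772.
Power = Φ(1.772) = 0.962.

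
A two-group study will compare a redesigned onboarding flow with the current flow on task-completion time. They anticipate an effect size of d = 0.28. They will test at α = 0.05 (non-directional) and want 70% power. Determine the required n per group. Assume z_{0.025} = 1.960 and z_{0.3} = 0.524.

For two independent groups with equal n: n = 2·((z_{α/2} + z_β) / d)².
z_{α/2} + z_β = 1.960 + 0.524 = 2.484.
n = 2 × (2.484 / 0.28)² = 2 × 8.871² = 2 × 78.70 = 157.4.
Round up to the next whole participant.

n = 158 per group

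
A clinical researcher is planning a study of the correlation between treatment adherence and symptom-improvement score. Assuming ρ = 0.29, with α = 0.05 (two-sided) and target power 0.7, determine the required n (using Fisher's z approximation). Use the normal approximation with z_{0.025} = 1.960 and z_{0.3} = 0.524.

n = 73

Fisher's z: C = ½·ln((1+r)/(1−r)) = ½·ln(1.8169) = 0.2986.
n = ((z_{α/2} + z_β)/C)² + 3.
(1.960 + 0.524) / 0.2986 = 2.484 / 0.2986 = 8.319.
n = 8.319² + 3 = 69.20 + 3 = 72.2.
Round up.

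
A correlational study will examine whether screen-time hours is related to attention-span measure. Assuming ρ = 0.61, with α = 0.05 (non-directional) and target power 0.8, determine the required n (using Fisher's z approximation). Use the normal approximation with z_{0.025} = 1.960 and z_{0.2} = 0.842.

n = 19

Fisher's z: C = ½·ln((1+r)/(1−r)) = ½·ln(4.1282) = 0.7089.
n = ((z_{α/2} + z_β)/C)² + 3.
(1.960 + 0.842) / 0.7089 = 2.802 / 0.7089 = 3.953.
n = 3.953² + 3 = 15.62 + 3 = 18.6.
Round up.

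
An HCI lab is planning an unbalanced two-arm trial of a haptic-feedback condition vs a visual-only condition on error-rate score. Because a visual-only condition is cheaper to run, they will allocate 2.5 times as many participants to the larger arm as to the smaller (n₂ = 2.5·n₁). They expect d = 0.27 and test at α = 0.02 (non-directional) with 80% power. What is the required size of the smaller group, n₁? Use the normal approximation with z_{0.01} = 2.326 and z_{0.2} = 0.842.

n₁ = 193

With allocation ratio k = n₂/n₁ = 2.5, Var(x̄₁−x̄₂) = σ²(1/n₁ + 1/(k·n₁)) = σ²·(k+1)/(k·n₁).
So n₁ = (1 + 1/k)·((z_{α/2} + z_β)/d)² = 1.400 × (3.168/0.27)².
n₁ = 1.400 × 137.67 = 192.7.
Round up: n₁ = 193, giving n₂ = ⌈2.5 × 193⌉ = ⌈482.5⌉ = 483.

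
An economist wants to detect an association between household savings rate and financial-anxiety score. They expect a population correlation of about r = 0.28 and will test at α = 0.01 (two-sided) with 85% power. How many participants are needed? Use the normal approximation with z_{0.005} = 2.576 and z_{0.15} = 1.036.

Fisher's z: C = ½·ln((1+r)/(1−r)) = ½·ln(1.7778) = 0.2877.
n = ((z_{α/2} + z_β)/C)² + 3.
(2.576 + 1.036) / 0.2877 = 3.612 / 0.2877 = 12.555.
n = 12.555² + 3 = 157.62 + 3 = 160.6.
Round up.

n = 161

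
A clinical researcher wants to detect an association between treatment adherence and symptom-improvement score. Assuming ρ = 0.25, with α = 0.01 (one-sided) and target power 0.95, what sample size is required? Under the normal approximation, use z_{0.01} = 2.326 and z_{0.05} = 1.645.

n = 245

Fisher's z: C = ½·ln((1+r)/(1−r)) = ½·ln(1.6667) = 0.2554.
n = ((z_{α} + z_β)/C)² + 3.
(2.326 + 1.645) / 0.2554 = 3.971 / 0.2554 = 15.548.
n = 15.548² + 3 = 241.75 + 3 = 244.7.
Round up.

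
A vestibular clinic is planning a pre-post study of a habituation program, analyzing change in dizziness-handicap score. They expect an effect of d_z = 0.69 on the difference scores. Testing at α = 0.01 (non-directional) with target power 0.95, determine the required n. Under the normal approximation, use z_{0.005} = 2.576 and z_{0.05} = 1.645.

For a paired (one-sample on differences) test: n = ((z_{α/2} + z_β) / d)².
z_{α/2} + z_β = 2.576 + 1.645 = 4.221.
n = (4.221 / 0.69)² = 6.117² = 37.42.
Round up.

n = 38 pairs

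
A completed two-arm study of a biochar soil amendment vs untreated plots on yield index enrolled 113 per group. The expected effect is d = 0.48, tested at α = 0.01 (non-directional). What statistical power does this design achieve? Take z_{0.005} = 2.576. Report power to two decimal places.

For two equal groups, power = Φ(d·√(n/2) − z_{α/2}).
d·√(n/2) = 0.48 × √(113/2) = 0.48 × 7.517 = 3.608.
z_β = 3.608 − 2.576 = 1.032.
Power = Φ(1.032) = 0.849.

power ≈ 0.85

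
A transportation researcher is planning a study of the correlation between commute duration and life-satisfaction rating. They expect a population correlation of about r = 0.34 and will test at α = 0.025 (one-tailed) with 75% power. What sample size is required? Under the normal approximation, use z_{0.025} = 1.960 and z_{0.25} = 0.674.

Fisher's z: C = ½·ln((1+r)/(1−r)) = ½·ln(2.0303) = 0.3541.
n = ((z_{α} + z_β)/C)² + 3.
(1.960 + 0.674) / 0.3541 = 2.634 / 0.3541 = 7.439.
n = 7.439² + 3 = 55.33 + 3 = 58.3.
Round up.

n = 59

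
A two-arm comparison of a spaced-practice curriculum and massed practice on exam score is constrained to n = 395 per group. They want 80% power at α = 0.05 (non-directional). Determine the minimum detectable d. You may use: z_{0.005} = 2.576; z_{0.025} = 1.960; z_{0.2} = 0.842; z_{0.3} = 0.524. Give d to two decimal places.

For two independent groups of n = 395 each: d_min = (z_{α/2} + z_β)·√(2/n).
z-sum = 1.960 + 0.842 = 2.802.
d_min = 2.802 × √(2/395) = 2.802 × 0.0712 = 0.199.

d_min ≈ 0.20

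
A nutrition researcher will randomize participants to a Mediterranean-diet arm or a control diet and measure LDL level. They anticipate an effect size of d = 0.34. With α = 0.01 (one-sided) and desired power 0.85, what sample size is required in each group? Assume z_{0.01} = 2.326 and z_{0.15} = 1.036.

n = 196 per group

For two independent groups with equal n: n = 2·((z_{α} + z_β) / d)².
z_{α} + z_β = 2.326 + 1.036 = 3.362.
n = 2 × (3.362 / 0.34)² = 2 × 9.888² = 2 × 97.78 = 195.6.
Round up to the next whole participant.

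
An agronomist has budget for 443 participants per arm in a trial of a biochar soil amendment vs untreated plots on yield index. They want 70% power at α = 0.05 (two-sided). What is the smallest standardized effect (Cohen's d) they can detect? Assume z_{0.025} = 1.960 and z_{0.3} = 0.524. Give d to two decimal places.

For two independent groups of n = 443 each: d_min = (z_{α/2} + z_β)·√(2/n).
z-sum = 1.960 + 0.524 = 2.484.
d_min = 2.484 × √(2/443) = 2.484 × 0.0672 = 0.167.

d_min ≈ 0.17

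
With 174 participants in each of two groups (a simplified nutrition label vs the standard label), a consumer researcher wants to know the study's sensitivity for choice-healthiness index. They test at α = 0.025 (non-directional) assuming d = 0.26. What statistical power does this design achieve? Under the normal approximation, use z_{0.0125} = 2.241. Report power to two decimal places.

For two equal groups, power = Φ(d·√(n/2) − z_{α/2}).
d·√(n/2) = 0.26 × √(174/2) = 0.26 × 9.327 = 2.425.
z_β = 2.425 − 2.241 = 0.184.
Power = Φ(0.184) = 0.573.

power ≈ 0.57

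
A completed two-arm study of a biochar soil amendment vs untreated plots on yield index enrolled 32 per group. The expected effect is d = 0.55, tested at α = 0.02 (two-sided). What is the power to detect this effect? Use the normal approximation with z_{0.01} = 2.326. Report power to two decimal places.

power ≈ 0.45

For two equal groups, power = Φ(d·√(n/2) − z_{α/2}).
d·√(n/2) = 0.55 × √(32/2) = 0.55 × 4.000 = 2.200.
z_β = 2.200 − 2.326 = -0.126.
Power = Φ(-0.126) = 0.450.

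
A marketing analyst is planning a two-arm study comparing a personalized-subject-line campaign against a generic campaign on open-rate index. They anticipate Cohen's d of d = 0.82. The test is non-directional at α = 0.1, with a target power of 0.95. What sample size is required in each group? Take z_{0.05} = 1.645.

For two independent groups with equal n: n = 2·((z_{α/2} + z_β) / d)².
z_{α/2} + z_β = 1.645 + 1.645 = 3.290.
n = 2 × (3.290 / 0.82)² = 2 × 4.012² = 2 × 16.10 = 32.2.
Round up to the next whole participant.

n = 33 per group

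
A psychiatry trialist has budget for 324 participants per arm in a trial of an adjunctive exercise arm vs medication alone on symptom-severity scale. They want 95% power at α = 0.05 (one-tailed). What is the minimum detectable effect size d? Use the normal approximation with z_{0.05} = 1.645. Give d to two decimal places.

d_min ≈ 0.26

For two independent groups of n = 324 each: d_min = (z_{α} + z_β)·√(2/n).
z-sum = 1.645 + 1.645 = 3.290.
d_min = 3.290 × √(2/324) = 3.290 × 0.0786 = 0.258.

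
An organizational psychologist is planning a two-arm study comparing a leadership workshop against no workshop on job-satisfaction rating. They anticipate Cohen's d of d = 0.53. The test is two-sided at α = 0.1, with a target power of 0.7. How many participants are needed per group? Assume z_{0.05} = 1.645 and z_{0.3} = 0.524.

For two independent groups with equal n: n = 2·((z_{α/2} + z_β) / d)².
z_{α/2} + z_β = 1.645 + 0.524 = 2.169.
n = 2 × (2.169 / 0.53)² = 2 × 4.092² = 2 × 16.75 = 33.5.
Round up to the next whole participant.

n = 34 per group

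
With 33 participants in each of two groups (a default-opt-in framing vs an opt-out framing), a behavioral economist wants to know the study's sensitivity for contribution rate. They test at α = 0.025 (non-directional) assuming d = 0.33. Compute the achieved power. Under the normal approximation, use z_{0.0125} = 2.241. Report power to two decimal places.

power ≈ 0.18

For two equal groups, power = Φ(d·√(n/2) − z_{α/2}).
d·√(n/2) = 0.33 × √(33/2) = 0.33 × 4.062 = 1.340.
z_β = 1.340 − 2.241 = -0.901.
Power = Φ(-0.901) = 0.184.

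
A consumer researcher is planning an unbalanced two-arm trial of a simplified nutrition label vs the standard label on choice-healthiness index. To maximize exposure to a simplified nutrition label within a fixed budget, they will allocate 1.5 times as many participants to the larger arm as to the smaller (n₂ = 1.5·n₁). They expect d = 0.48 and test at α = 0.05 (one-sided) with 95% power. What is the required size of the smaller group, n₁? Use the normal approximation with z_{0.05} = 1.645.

With allocation ratio k = n₂/n₁ = 1.5, Var(x̄₁−x̄₂) = σ²(1/n₁ + 1/(k·n₁)) = σ²·(k+1)/(k·n₁).
So n₁ = (1 + 1/k)·((z_{α} + z_β)/d)² = 1.667 × (3.290/0.48)².
n₁ = 1.667 × 46.98 = 78.3.
Round up: n₁ = 79, giving n₂ = ⌈1.5 × 79⌉ = ⌈118.5⌉ = 119.

n₁ = 79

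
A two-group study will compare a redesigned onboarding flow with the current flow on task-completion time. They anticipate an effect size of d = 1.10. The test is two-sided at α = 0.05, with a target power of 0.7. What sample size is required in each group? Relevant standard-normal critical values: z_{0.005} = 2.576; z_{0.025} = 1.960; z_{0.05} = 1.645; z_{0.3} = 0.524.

For two independent groups with equal n: n = 2·((z_{α/2} + z_β) / d)².
z_{α/2} + z_β = 1.960 + 0.524 = 2.484.
n = 2 × (2.484 / 1.10)² = 2 × 2.258² = 2 × 5.10 = 10.2.
Round up to the next whole participant.

n = 11 per group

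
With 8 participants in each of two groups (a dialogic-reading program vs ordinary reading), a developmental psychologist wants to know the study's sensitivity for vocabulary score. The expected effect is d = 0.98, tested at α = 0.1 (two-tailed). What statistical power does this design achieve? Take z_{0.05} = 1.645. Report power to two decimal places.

power ≈ 0.62

For two equal groups, power = Φ(d·√(n/2) − z_{α/2}).
d·√(n/2) = 0.98 × √(8/2) = 0.98 × 2.000 = 1.960.
z_β = 1.960 − 1.645 = 0.315.
Power = Φ(0.315) = 0.624.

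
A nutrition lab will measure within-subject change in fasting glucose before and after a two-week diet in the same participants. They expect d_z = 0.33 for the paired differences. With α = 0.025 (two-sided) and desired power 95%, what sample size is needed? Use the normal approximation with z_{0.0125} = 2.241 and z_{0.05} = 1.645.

n = 139 pairs

For a paired (one-sample on differences) test: n = ((z_{α/2} + z_β) / d)².
z_{α/2} + z_β = 2.241 + 1.645 = 3.886.
n = (3.886 / 0.33)² = 11.776² = 138.67.
Round up.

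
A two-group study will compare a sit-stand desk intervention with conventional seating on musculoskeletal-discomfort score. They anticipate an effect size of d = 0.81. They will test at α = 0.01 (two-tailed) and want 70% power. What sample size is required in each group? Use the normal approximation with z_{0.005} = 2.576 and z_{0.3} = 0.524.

For two independent groups with equal n: n = 2·((z_{α/2} + z_β) / d)².
z_{α/2} + z_β = 2.576 + 0.524 = 3.100.
n = 2 × (3.100 / 0.81)² = 2 × 3.827² = 2 × 14.65 = 29.3.
Round up to the next whole participant.

n = 30 per group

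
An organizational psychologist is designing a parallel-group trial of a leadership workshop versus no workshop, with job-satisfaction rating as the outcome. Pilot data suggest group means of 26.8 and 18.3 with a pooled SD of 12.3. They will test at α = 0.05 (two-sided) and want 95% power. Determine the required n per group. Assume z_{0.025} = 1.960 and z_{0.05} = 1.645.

n = 55 per group

Cohen's d = |M₁ − M₂| / SD_pooled = |26.8 − 18.3| / 12.3 = 8.5 / 12.3 = 0.691.
For two independent groups with equal n: n = 2·((z_{α/2} + z_β) / d)².
z_{α/2} + z_β = 1.960 + 1.645 = 3.605.
n = 2 × (3.605 / 0.691)² = 2 × 5.217² = 2 × 27.22 = 54.4.
Round up to the next whole participant.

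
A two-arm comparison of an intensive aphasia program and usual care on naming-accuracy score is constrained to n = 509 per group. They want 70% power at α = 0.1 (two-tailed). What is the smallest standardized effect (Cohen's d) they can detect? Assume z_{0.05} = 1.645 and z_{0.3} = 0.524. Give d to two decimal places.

For two independent groups of n = 509 each: d_min = (z_{α/2} + z_β)·√(2/n).
z-sum = 1.645 + 0.524 = 2.169.
d_min = 2.169 × √(2/509) = 2.169 × 0.0627 = 0.136.

d_min ≈ 0.14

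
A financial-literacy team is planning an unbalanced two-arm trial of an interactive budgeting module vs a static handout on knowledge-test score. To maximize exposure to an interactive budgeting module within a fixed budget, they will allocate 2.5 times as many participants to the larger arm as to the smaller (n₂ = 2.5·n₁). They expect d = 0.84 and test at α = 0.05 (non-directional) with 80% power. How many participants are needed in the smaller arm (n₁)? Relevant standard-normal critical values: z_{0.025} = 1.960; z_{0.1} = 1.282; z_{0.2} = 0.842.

n₁ = 16

With allocation ratio k = n₂/n₁ = 2.5, Var(x̄₁−x̄₂) = σ²(1/n₁ + 1/(k·n₁)) = σ²·(k+1)/(k·n₁).
So n₁ = (1 + 1/k)·((z_{α/2} + z_β)/d)² = 1.400 × (2.802/0.84)².
n₁ = 1.400 × 11.13 = 15.6.
Round up: n₁ = 16, giving n₂ = 2.5 × 16 = 40.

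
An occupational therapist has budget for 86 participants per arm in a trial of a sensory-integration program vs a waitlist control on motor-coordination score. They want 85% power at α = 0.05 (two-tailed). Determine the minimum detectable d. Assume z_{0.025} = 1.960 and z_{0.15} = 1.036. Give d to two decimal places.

For two independent groups of n = 86 each: d_min = (z_{α/2} + z_β)·√(2/n).
z-sum = 1.960 + 1.036 = 2.996.
d_min = 2.996 × √(2/86) = 2.996 × 0.1525 = 0.457.

d_min ≈ 0.46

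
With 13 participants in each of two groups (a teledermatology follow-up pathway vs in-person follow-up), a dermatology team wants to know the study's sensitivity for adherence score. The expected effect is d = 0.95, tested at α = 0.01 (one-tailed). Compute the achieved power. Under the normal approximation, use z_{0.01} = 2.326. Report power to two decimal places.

power ≈ 0.54

For two equal groups, power = Φ(d·√(n/2) − z_{α}).
d·√(n/2) = 0.95 × √(13/2) = 0.95 × 2.550 = 2.422.
z_β = 2.422 − 2.326 = 0.096.
Power = Φ(0.096) = 0.538.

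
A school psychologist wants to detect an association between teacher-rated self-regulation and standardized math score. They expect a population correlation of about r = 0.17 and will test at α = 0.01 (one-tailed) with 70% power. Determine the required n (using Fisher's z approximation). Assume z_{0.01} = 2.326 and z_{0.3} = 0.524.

Fisher's z: C = ½·ln((1+r)/(1−r)) = ½·ln(1.4096) = 0.1717.
n = ((z_{α} + z_β)/C)² + 3.
(2.326 + 0.524) / 0.1717 = 2.850 / 0.1717 = 16.599.
n = 16.599² + 3 = 275.52 + 3 = 278.5.
Round up.

n = 279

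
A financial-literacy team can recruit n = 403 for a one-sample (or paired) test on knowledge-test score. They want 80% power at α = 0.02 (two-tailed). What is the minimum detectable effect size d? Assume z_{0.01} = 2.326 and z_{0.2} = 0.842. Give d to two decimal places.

d_min ≈ 0.16

For a single sample (or paired design) of n = 403: d_min = (z_{α/2} + z_β)/√n.
z-sum = 2.326 + 0.842 = 3.168.
d_min = 3.168 / √403 = 3.168 / 20.075 = 0.158.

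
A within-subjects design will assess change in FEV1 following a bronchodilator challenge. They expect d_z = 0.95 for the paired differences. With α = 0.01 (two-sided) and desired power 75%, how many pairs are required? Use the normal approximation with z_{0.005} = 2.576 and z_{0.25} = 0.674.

For a paired (one-sample on differences) test: n = ((z_{α/2} + z_β) / d)².
z_{α/2} + z_β = 2.576 + 0.674 = 3.250.
n = (3.250 / 0.95)² = 3.421² = 11.70.
Round up.

n = 12 pairs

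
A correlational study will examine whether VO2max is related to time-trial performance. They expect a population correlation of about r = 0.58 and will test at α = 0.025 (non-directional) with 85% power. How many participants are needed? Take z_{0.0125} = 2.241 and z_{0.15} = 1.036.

n = 28

Fisher's z: C = ½·ln((1+r)/(1−r)) = ½·ln(3.7619) = 0.6625.
n = ((z_{α/2} + z_β)/C)² + 3.
(2.241 + 1.036) / 0.6625 = 3.277 / 0.6625 = 4.946.
n = 4.946² + 3 = 24.47 + 3 = 27.5.
Round up.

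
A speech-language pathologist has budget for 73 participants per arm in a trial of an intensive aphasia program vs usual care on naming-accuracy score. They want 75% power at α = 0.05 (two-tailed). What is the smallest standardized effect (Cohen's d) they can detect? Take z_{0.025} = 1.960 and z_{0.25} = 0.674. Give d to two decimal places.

For two independent groups of n = 73 each: d_min = (z_{α/2} + z_β)·√(2/n).
z-sum = 1.960 + 0.674 = 2.634.
d_min = 2.634 × √(2/73) = 2.634 × 0.1655 = 0.436.

d_min ≈ 0.44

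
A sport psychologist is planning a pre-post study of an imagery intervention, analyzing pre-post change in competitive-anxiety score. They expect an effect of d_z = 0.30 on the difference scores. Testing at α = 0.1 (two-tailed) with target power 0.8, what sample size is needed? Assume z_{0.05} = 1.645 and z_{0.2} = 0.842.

For a paired (one-sample on differences) test: n = ((z_{α/2} + z_β) / d)².
z_{α/2} + z_β = 1.645 + 0.842 = 2.487.
n = (2.487 / 0.30)² = 8.290² = 68.72.
Round up.

n = 69 pairs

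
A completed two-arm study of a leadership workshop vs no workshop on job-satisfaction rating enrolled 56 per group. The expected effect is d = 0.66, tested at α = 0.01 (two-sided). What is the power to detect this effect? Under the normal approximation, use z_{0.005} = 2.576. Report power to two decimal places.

For two equal groups, power = Φ(d·√(n/2) − z_{α/2}).
d·√(n/2) = 0.66 × √(56/2) = 0.66 × 5.292 = 3.492.
z_β = 3.492 − 2.576 = 0.916.
Power = Φ(0.916) = 0.820.

power ≈ 0.82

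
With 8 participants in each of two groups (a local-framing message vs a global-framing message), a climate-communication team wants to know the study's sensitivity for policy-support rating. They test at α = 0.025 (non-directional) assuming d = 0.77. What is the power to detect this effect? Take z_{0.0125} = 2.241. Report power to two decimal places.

For two equal groups, power = Φ(d·√(n/2) − z_{α/2}).
d·√(n/2) = 0.77 × √(8/2) = 0.77 × 2.000 = 1.540.
z_β = 1.540 − 2.241 = -0.701.
Power = Φ(-0.701) = 0.242.

power ≈ 0.24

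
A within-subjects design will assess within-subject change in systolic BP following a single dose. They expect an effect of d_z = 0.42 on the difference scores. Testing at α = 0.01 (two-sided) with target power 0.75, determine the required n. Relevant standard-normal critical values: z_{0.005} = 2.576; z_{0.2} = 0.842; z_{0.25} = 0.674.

For a paired (one-sample on differences) test: n = ((z_{α/2} + z_β) / d)².
z_{α/2} + z_β = 2.576 + 0.674 = 3.250.
n = (3.250 / 0.42)² = 7.738² = 59.88.
Round up.

n = 60 pairs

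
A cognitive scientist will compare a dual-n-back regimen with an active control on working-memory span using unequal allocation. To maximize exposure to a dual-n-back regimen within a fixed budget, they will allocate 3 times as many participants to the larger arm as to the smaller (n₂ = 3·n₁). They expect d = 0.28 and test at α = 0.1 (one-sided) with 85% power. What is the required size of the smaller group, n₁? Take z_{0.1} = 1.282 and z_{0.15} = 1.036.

With allocation ratio k = n₂/n₁ = 3, Var(x̄₁−x̄₂) = σ²(1/n₁ + 1/(k·n₁)) = σ²·(k+1)/(k·n₁).
So n₁ = (1 + 1/k)·((z_{α} + z_β)/d)² = 1.333 × (2.318/0.28)².
n₁ = 1.333 × 68.53 = 91.4.
Round up: n₁ = 92, giving n₂ = 3 × 92 = 276.

n₁ = 92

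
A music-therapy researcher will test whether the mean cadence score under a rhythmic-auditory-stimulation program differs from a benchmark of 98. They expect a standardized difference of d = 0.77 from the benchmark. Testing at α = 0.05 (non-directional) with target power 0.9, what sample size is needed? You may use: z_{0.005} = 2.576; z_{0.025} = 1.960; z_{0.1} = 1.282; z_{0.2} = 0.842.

n = 18

For a one-sample test: n = ((z_{α/2} + z_β) / d)².
z_{α/2} + z_β = 1.960 + 1.282 = 3.242.
n = (3.242 / 0.77)² = 4.210² = 17.73.
Round up.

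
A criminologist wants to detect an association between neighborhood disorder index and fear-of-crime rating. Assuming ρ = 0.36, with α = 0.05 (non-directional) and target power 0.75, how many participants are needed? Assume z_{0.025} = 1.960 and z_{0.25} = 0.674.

n = 52

Fisher's z: C = ½·ln((1+r)/(1−r)) = ½·ln(2.1250) = 0.3769.
n = ((z_{α/2} + z_β)/C)² + 3.
(1.960 + 0.674) / 0.3769 = 2.634 / 0.3769 = 6.989.
n = 6.989² + 3 = 48.84 + 3 = 51.8.
Round up.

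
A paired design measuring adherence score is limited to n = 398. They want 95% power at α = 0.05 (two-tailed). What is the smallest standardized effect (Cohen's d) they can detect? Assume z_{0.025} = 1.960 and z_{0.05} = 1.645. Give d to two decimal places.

For a single sample (or paired design) of n = 398: d_min = (z_{α/2} + z_β)/√n.
z-sum = 1.960 + 1.645 = 3.605.
d_min = 3.605 / √398 = 3.605 / 19.950 = 0.181.

d_min ≈ 0.18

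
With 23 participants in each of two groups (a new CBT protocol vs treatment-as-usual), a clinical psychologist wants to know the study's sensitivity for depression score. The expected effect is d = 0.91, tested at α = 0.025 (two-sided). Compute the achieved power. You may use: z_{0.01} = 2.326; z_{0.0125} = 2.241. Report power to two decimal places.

For two equal groups, power = Φ(d·√(n/2) − z_{α/2}).
d·√(n/2) = 0.91 × √(23/2) = 0.91 × 3.391 = 3.086.
z_β = 3.086 − 2.241 = 0.845.
Power = Φ(0.845) = 0.801.

power ≈ 0.80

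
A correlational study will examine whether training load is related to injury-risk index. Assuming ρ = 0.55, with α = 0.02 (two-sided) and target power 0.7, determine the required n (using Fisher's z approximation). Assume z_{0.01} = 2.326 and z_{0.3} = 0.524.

Fisher's z: C = ½·ln((1+r)/(1−r)) = ½·ln(3.4444) = 0.6184.
n = ((z_{α/2} + z_β)/C)² + 3.
(2.326 + 0.524) / 0.6184 = 2.850 / 0.6184 = 4.609.
n = 4.609² + 3 = 21.24 + 3 = 24.2.
Round up.

n = 25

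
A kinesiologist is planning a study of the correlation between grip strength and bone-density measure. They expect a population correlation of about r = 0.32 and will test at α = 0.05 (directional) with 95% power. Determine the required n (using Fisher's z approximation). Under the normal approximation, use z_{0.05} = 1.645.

n = 102

Fisher's z: C = ½·ln((1+r)/(1−r)) = ½·ln(1.9412) = 0.3316.
n = ((z_{α} + z_β)/C)² + 3.
(1.645 + 1.645) / 0.3316 = 3.290 / 0.3316 = 9.922.
n = 9.922² + 3 = 98.44 + 3 = 101.4.
Round up.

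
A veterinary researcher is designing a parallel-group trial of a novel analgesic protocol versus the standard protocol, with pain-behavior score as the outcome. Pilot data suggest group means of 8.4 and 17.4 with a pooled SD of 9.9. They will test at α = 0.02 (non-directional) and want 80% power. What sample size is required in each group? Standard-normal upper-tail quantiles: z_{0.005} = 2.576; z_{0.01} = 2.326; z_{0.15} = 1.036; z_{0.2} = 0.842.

Cohen's d = |M₁ − M₂| / SD_pooled = |8.4 − 17.4| / 9.9 = 9.0 / 9.9 = 0.909.
For two independent groups with equal n: n = 2·((z_{α/2} + z_β) / d)².
z_{α/2} + z_β = 2.326 + 0.842 = 3.168.
n = 2 × (3.168 / 0.909)² = 2 × 3.485² = 2 × 12.15 = 24.3.
Round up to the next whole participant.

n = 25 per group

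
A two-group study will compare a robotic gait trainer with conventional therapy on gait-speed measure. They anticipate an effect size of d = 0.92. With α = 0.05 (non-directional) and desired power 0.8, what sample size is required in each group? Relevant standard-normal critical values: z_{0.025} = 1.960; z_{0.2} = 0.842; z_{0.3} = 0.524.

For two independent groups with equal n: n = 2·((z_{α/2} + z_β) / d)².
z_{α/2} + z_β = 1.960 + 0.842 = 2.802.
n = 2 × (2.802 / 0.92)² = 2 × 3.046² = 2 × 9.28 = 18.6.
Round up to the next whole participant.

n = 19 per group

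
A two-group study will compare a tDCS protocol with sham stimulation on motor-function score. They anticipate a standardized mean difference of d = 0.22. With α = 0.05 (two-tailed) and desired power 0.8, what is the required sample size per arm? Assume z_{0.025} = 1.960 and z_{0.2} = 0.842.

n = 325 per group

For two independent groups with equal n: n = 2·((z_{α/2} + z_β) / d)².
z_{α/2} + z_β = 1.960 + 0.842 = 2.802.
n = 2 × (2.802 / 0.22)² = 2 × 12.736² = 2 × 162.21 = 324.4.
Round up to the next whole participant.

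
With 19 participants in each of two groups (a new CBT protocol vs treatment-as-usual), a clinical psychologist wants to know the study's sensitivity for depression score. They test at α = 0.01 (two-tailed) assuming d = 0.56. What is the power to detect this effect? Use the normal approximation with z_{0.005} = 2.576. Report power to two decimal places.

power ≈ 0.20

For two equal groups, power = Φ(d·√(n/2) − z_{α/2}).
d·√(n/2) = 0.56 × √(19/2) = 0.56 × 3.082 = 1.726.
z_β = 1.726 − 2.576 = -0.850.
Power = Φ(-0.850) = 0.198.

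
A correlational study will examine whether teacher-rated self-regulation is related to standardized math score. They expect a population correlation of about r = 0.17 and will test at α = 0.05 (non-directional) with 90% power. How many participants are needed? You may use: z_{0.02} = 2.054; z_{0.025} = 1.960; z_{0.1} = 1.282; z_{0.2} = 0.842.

n = 360

Fisher's z: C = ½·ln((1+r)/(1−r)) = ½·ln(1.4096) = 0.1717.
n = ((z_{α/2} + z_β)/C)² + 3.
(1.960 + 1.282) / 0.1717 = 3.242 / 0.1717 = 18.882.
n = 18.882² + 3 = 356.52 + 3 = 359.5.
Round up.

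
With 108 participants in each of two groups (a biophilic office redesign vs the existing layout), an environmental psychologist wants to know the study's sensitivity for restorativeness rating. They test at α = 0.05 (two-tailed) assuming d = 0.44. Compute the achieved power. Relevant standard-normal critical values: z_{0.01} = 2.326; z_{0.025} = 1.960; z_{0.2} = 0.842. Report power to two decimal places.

For two equal groups, power = Φ(d·√(n/2) − z_{α/2}).
d·√(n/2) = 0.44 × √(108/2) = 0.44 × 7.348 = 3.233.
z_β = 3.233 − 1.960 = 1.273.
Power = Φ(1.273) = 0.899.

power ≈ 0.90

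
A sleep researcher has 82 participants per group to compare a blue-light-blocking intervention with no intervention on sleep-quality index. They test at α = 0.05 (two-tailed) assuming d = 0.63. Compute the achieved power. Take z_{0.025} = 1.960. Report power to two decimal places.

power ≈ 0.98

For two equal groups, power = Φ(d·√(n/2) − z_{α/2}).
d·√(n/2) = 0.63 × √(82/2) = 0.63 × 6.403 = 4.034.
z_β = 4.034 − 1.960 = 2.074.
Power = Φ(2.074) = 0.981.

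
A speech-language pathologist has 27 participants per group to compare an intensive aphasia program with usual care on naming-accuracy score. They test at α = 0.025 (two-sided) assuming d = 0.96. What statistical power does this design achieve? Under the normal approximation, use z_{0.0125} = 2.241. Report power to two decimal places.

For two equal groups, power = Φ(d·√(n/2) − z_{α/2}).
d·√(n/2) = 0.96 × √(27/2) = 0.96 × 3.674 = 3.527.
z_β = 3.527 − 2.241 = 1.286.
Power = Φ(1.286) = 0.901.

power ≈ 0.90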